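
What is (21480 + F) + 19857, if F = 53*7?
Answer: 41708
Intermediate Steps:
F = 371
(21480 + F) + 19857 = (21480 + 371) + 19857 = 21851 + 19857 = 41708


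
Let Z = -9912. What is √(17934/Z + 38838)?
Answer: √540755119/118 ≈ 197.07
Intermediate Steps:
√(17934/Z + 38838) = √(17934/(-9912) + 38838) = √(17934*(-1/9912) + 38838) = √(-427/236 + 38838) = √(9165341/236) = √540755119/118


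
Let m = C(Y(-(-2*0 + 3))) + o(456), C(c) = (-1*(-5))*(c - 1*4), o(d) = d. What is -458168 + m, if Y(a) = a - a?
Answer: -457732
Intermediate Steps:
Y(a) = 0
C(c) = -20 + 5*c (C(c) = 5*(c - 4) = 5*(-4 + c) = -20 + 5*c)
m = 436 (m = (-20 + 5*0) + 456 = (-20 + 0) + 456 = -20 + 456 = 436)
-458168 + m = -458168 + 436 = -457732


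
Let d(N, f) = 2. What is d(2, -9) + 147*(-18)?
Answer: -2644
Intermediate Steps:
d(2, -9) + 147*(-18) = 2 + 147*(-18) = 2 - 2646 = -2644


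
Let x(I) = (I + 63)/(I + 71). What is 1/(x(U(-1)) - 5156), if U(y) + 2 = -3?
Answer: -33/170119 ≈ -0.00019398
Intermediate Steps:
U(y) = -5 (U(y) = -2 - 3 = -5)
x(I) = (63 + I)/(71 + I)
1/(x(U(-1)) - 5156) = 1/((63 - 5)/(71 - 5) - 5156) = 1/(58/66 - 5156) = 1/((1/66)*58 - 5156) = 1/(29/33 - 5156) = 1/(-170119/33) = -33/170119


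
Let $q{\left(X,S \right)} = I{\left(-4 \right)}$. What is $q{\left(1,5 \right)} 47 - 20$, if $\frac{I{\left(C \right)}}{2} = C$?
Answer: $-396$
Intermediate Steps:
$I{\left(C \right)} = 2 C$
$q{\left(X,S \right)} = -8$ ($q{\left(X,S \right)} = 2 \left(-4\right) = -8$)
$q{\left(1,5 \right)} 47 - 20 = \left(-8\right) 47 - 20 = -376 - 20 = -396$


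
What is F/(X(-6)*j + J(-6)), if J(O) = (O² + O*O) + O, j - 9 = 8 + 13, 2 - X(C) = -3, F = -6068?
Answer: -1517/54 ≈ -28.093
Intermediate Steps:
X(C) = 5 (X(C) = 2 - 1*(-3) = 2 + 3 = 5)
j = 30 (j = 9 + (8 + 13) = 9 + 21 = 30)
J(O) = O + 2*O² (J(O) = (O² + O²) + O = 2*O² + O = O + 2*O²)
F/(X(-6)*j + J(-6)) = -6068/(5*30 - 6*(1 + 2*(-6))) = -6068/(150 - 6*(1 - 12)) = -6068/(150 - 6*(-11)) = -6068/(150 + 66) = -6068/216 = -6068*1/216 = -1517/54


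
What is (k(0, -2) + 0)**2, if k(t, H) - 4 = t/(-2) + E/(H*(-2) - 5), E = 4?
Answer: 0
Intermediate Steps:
k(t, H) = 4 + 4/(-5 - 2*H) - t/2 (k(t, H) = 4 + (t/(-2) + 4/(H*(-2) - 5)) = 4 + (t*(-1/2) + 4/(-2*H - 5)) = 4 + (-t/2 + 4/(-5 - 2*H)) = 4 + (4/(-5 - 2*H) - t/2) = 4 + 4/(-5 - 2*H) - t/2)
(k(0, -2) + 0)**2 = ((32 - 5*0 + 16*(-2) - 2*(-2)*0)/(2*(5 + 2*(-2))) + 0)**2 = ((32 + 0 - 32 + 0)/(2*(5 - 4)) + 0)**2 = ((1/2)*0/1 + 0)**2 = ((1/2)*1*0 + 0)**2 = (0 + 0)**2 = 0**2 = 0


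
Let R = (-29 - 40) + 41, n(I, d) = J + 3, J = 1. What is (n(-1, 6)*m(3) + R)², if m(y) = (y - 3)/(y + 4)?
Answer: 784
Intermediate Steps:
m(y) = (-3 + y)/(4 + y)
n(I, d) = 4 (n(I, d) = 1 + 3 = 4)
R = -28 (R = -69 + 41 = -28)
(n(-1, 6)*m(3) + R)² = (4*((-3 + 3)/(4 + 3)) - 28)² = (4*(0/7) - 28)² = (4*((⅐)*0) - 28)² = (4*0 - 28)² = (0 - 28)² = (-28)² = 784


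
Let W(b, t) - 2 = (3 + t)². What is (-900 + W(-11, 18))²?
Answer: 208849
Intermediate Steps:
W(b, t) = 2 + (3 + t)²
(-900 + W(-11, 18))² = (-900 + (2 + (3 + 18)²))² = (-900 + (2 + 21²))² = (-900 + (2 + 441))² = (-900 + 443)² = (-457)² = 208849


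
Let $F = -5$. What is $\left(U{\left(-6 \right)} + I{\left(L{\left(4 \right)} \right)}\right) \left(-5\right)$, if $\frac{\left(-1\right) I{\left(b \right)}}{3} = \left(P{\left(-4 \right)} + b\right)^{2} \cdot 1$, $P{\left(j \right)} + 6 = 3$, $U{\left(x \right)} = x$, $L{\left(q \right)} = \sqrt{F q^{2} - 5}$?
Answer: $-1110 - 90 i \sqrt{85} \approx -1110.0 - 829.76 i$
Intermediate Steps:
$L{\left(q \right)} = \sqrt{-5 - 5 q^{2}}$ ($L{\left(q \right)} = \sqrt{- 5 q^{2} - 5} = \sqrt{-5 - 5 q^{2}}$)
$P{\left(j \right)} = -3$ ($P{\left(j \right)} = -6 + 3 = -3$)
$I{\left(b \right)} = - 3 \left(-3 + b\right)^{2}$ ($I{\left(b \right)} = - 3 \left(-3 + b\right)^{2} \cdot 1 = - 3 \left(-3 + b\right)^{2}$)
$\left(U{\left(-6 \right)} + I{\left(L{\left(4 \right)} \right)}\right) \left(-5\right) = \left(-6 - 3 \left(-3 + \sqrt{-5 - 5 \cdot 4^{2}}\right)^{2}\right) \left(-5\right) = \left(-6 - 3 \left(-3 + \sqrt{-5 - 80}\right)^{2}\right) \left(-5\right) = \left(-6 - 3 \left(-3 + \sqrt{-85}\right)^{2}\right) \left(-5\right) = \left(-6 - 3 \left(-3 + i \sqrt{85}\right)^{2}\right) \left(-5\right) = 30 + 15 \left(-3 + i \sqrt{85}\right)^{2}$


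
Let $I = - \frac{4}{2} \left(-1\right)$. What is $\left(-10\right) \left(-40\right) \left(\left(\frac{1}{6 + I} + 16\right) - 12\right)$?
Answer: $1650$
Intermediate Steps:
$I = 2$ ($I = \left(-4\right) \frac{1}{2} \left(-1\right) = \left(-2\right) \left(-1\right) = 2$)
$\left(-10\right) \left(-40\right) \left(\left(\frac{1}{6 + I} + 16\right) - 12\right) = \left(-10\right) \left(-40\right) \left(\left(\frac{1}{6 + 2} + 16\right) - 12\right) = 400 \left(\left(\frac{1}{8} + 16\right) - 12\right) = 400 \left(\frac{129}{8} - 12\right) = 400 \cdot \frac{33}{8} = 1650$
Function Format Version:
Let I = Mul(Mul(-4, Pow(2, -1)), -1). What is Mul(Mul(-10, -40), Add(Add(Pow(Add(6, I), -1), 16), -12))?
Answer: 1650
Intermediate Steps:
I = 2 (I = Mul(Mul(-4, Rational(1, 2)), -1) = Mul(-2, -1) = 2)
Mul(Mul(-10, -40), Add(Add(Pow(Add(6, I), -1), 16), -12)) = Mul(Mul(-10, -40), Add(Add(Pow(Add(6, 2), -1), 16), -12)) = Mul(400, Add(Add(Pow(8, -1), 16), -12)) = Mul(400, Add(Add(Rational(1, 8), 16), -12)) = Mul(400, Add(Rational(129, 8), -12)) = Mul(400, Rational(33, 8)) = 1650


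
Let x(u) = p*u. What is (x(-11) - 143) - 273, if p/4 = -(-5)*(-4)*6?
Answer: 4864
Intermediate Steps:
p = -480 (p = 4*(-(-5)*(-4)*6) = 4*(-1*20*6) = 4*(-20*6) = 4*(-120) = -480)
x(u) = -480*u
(x(-11) - 143) - 273 = (-480*(-11) - 143) - 273 = (5280 - 143) - 273 = 5137 - 273 = 4864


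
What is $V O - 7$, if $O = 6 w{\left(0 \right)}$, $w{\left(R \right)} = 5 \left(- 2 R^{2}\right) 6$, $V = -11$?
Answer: $-7$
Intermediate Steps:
$w{\left(R \right)} = - 60 R^{2}$ ($w{\left(R \right)} = - 10 R^{2} \cdot 6 = - 60 R^{2}$)
$O = 0$ ($O = 6 \left(- 60 \cdot 0^{2}\right) = 6 \left(\left(-60\right) 0\right) = 6 \cdot 0 = 0$)
$V O - 7 = \left(-11\right) 0 - 7 = 0 - 7 = -7$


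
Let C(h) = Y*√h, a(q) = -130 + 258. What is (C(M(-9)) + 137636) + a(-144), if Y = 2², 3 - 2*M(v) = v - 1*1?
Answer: 137764 + 2*√26 ≈ 1.3777e+5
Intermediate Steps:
M(v) = 2 - v/2 (M(v) = 3/2 - (v - 1*1)/2 = 3/2 - (v - 1)/2 = 3/2 - (-1 + v)/2 = 3/2 + (½ - v/2) = 2 - v/2)
Y = 4
a(q) = 128
C(h) = 4*√h
(C(M(-9)) + 137636) + a(-144) = (4*√(2 - ½*(-9)) + 137636) + 128 = (4*√(2 + 9/2) + 137636) + 128 = (4*√(13/2) + 137636) + 128 = (4*(√26/2) + 137636) + 128 = (2*√26 + 137636) + 128 = (137636 + 2*√26) + 128 = 137764 + 2*√26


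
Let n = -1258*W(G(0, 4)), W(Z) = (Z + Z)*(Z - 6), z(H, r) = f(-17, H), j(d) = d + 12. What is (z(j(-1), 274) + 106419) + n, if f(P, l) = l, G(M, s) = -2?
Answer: 66174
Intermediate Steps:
j(d) = 12 + d
z(H, r) = H
W(Z) = 2*Z*(-6 + Z) (W(Z) = (2*Z)*(-6 + Z) = 2*Z*(-6 + Z))
n = -40256 (n = -2516*(-2)*(-6 - 2) = -2516*(-2)*(-8) = -1258*32 = -40256)
(z(j(-1), 274) + 106419) + n = ((12 - 1) + 106419) - 40256 = (11 + 106419) - 40256 = 106430 - 40256 = 66174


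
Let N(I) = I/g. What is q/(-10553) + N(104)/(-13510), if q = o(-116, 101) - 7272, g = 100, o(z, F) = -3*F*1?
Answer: 1279090936/1782137875 ≈ 0.71773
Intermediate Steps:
o(z, F) = -3*F
q = -7575 (q = -3*101 - 7272 = -303 - 7272 = -7575)
N(I) = I/100
q/(-10553) + N(104)/(-13510) = -7575/(-10553) + ((1/100)*104)/(-13510) = -7575*(-1/10553) + (26/25)*(-1/13510) = 7575/10553 - 13/168875 = 1279090936/1782137875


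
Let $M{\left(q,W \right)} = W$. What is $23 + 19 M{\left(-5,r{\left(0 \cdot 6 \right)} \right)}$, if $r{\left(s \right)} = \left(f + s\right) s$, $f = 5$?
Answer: $23$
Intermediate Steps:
$r{\left(s \right)} = s \left(5 + s\right)$ ($r{\left(s \right)} = \left(5 + s\right) s = s \left(5 + s\right)$)
$23 + 19 M{\left(-5,r{\left(0 \cdot 6 \right)} \right)} = 23 + 19 \cdot 0 \cdot 6 \left(5 + 0 \cdot 6\right) = 23 + 19 \cdot 0 \left(5 + 0\right) = 23 + 19 \cdot 0 \cdot 5 = 23 + 19 \cdot 0 = 23 + 0 = 23$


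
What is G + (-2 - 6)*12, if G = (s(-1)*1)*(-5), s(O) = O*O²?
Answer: -91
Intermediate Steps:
s(O) = O³
G = 5 (G = ((-1)³*1)*(-5) = -1*1*(-5) = -1*(-5) = 5)
G + (-2 - 6)*12 = 5 + (-2 - 6)*12 = 5 - 8*12 = 5 - 96 = -91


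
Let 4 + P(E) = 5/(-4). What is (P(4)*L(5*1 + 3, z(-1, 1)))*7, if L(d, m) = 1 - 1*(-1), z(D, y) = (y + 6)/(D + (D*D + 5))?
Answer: -147/2 ≈ -73.500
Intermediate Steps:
z(D, y) = (6 + y)/(5 + D + D**2) (z(D, y) = (6 + y)/(D + (D**2 + 5)) = (6 + y)/(D + (5 + D**2)) = (6 + y)/(5 + D + D**2))
L(d, m) = 2 (L(d, m) = 1 + 1 = 2)
P(E) = -21/4 (P(E) = -4 + 5/(-4) = -4 + 5*(-1/4) = -4 - 5/4 = -21/4)
(P(4)*L(5*1 + 3, z(-1, 1)))*7 = -21/4*2*7 = -21/2*7 = -147/2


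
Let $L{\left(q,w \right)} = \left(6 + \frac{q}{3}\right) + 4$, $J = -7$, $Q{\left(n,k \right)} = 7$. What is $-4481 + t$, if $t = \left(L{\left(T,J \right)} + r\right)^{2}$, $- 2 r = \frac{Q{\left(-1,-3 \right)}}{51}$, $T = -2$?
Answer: $- \frac{5080811}{1156} \approx -4395.2$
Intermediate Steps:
$L{\left(q,w \right)} = 10 + \frac{q}{3}$ ($L{\left(q,w \right)} = \left(6 + q \frac{1}{3}\right) + 4 = \left(6 + \frac{q}{3}\right) + 4 = 10 + \frac{q}{3}$)
$r = - \frac{7}{102}$ ($r = - \frac{7 \cdot \frac{1}{51}}{2} = \left(- \frac{1}{2}\right) \frac{7}{51} = - \frac{7}{102} \approx -0.068627$)
$t = \frac{99225}{1156}$ ($t = \left(\left(10 + \frac{1}{3} \left(-2\right)\right) - \frac{7}{102}\right)^{2} = \left(\left(10 - \frac{2}{3}\right) - \frac{7}{102}\right)^{2} = \left(\frac{28}{3} - \frac{7}{102}\right)^{2} = \left(\frac{315}{34}\right)^{2} = \frac{99225}{1156} \approx 85.835$)
$-4481 + t = -4481 + \frac{99225}{1156} = - \frac{5080811}{1156}$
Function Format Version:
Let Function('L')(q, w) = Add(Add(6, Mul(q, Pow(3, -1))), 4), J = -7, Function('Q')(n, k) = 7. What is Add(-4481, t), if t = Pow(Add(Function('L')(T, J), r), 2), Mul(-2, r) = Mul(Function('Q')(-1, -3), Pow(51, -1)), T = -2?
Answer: Rational(-5080811, 1156) ≈ -4395.2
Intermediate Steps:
Function('L')(q, w) = Add(10, Mul(Rational(1, 3), q)) (Function('L')(q, w) = Add(Add(6, Mul(q, Rational(1, 3))), 4) = Add(Add(6, Mul(Rational(1, 3), q)), 4) = Add(10, Mul(Rational(1, 3), q)))
r = Rational(-7, 102) (r = Mul(Rational(-1, 2), Mul(7, Pow(51, -1))) = Mul(Rational(-1, 2), Mul(7, Rational(1, 51))) = Mul(Rational(-1, 2), Rational(7, 51)) = Rational(-7, 102) ≈ -0.068627)
t = Rational(99225, 1156) (t = Pow(Add(Add(10, Mul(Rational(1, 3), -2)), Rational(-7, 102)), 2) = Pow(Add(Add(10, Rational(-2, 3)), Rational(-7, 102)), 2) = Pow(Add(Rational(28, 3), Rational(-7, 102)), 2) = Pow(Rational(315, 34), 2) = Rational(99225, 1156) ≈ 85.835)
Add(-4481, t) = Add(-4481, Rational(99225, 1156)) = Rational(-5080811, 1156)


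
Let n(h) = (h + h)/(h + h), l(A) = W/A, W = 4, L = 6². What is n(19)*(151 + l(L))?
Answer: 1360/9 ≈ 151.11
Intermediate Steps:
L = 36
l(A) = 4/A
n(h) = 1 (n(h) = (2*h)/((2*h)) = (2*h)*(1/(2*h)) = 1)
n(19)*(151 + l(L)) = 1*(151 + 4/36) = 1*(151 + 4*(1/36)) = 1*(151 + ⅑) = 1*(1360/9) = 1360/9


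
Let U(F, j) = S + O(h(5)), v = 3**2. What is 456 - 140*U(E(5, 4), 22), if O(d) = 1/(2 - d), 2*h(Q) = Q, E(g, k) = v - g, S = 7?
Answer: -244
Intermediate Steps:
v = 9
E(g, k) = 9 - g
h(Q) = Q/2
U(F, j) = 5 (U(F, j) = 7 - 1/(-2 + (1/2)*5) = 7 - 1/(-2 + 5/2) = 7 - 1/1/2 = 7 - 1*2 = 7 - 2 = 5)
456 - 140*U(E(5, 4), 22) = 456 - 140*5 = 456 - 700 = -244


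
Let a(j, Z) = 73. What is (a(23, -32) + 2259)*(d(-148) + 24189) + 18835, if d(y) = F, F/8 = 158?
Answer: 59375231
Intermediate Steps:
F = 1264 (F = 8*158 = 1264)
d(y) = 1264
(a(23, -32) + 2259)*(d(-148) + 24189) + 18835 = (73 + 2259)*(1264 + 24189) + 18835 = 2332*25453 + 18835 = 59356396 + 18835 = 59375231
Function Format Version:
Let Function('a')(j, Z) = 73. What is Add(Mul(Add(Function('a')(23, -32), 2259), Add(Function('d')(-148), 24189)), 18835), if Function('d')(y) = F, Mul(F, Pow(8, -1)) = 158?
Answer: 59375231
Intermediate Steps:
F = 1264 (F = Mul(8, 158) = 1264)
Function('d')(y) = 1264
Add(Mul(Add(Function('a')(23, -32), 2259), Add(Function('d')(-148), 24189)), 18835) = Add(Mul(Add(73, 2259), Add(1264, 24189)), 18835) = Add(Mul(2332, 25453), 18835) = Add(59356396, 18835) = 59375231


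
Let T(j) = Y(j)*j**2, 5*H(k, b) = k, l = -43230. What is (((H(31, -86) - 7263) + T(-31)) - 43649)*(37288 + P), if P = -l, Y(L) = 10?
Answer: -16625276122/5 ≈ -3.3251e+9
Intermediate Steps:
H(k, b) = k/5
T(j) = 10*j**2
P = 43230 (P = -1*(-43230) = 43230)
(((H(31, -86) - 7263) + T(-31)) - 43649)*(37288 + P) = ((((1/5)*31 - 7263) + 10*(-31)**2) - 43649)*(37288 + 43230) = (((31/5 - 7263) + 10*961) - 43649)*80518 = ((-36284/5 + 9610) - 43649)*80518 = (11766/5 - 43649)*80518 = -206479/5*80518 = -16625276122/5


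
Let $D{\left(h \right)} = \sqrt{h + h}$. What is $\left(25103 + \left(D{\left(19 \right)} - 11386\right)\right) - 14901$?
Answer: $-1184 + \sqrt{38} \approx -1177.8$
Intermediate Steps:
$D{\left(h \right)} = \sqrt{2} \sqrt{h}$ ($D{\left(h \right)} = \sqrt{2 h} = \sqrt{2} \sqrt{h}$)
$\left(25103 + \left(D{\left(19 \right)} - 11386\right)\right) - 14901 = \left(25103 - \left(11386 - \sqrt{2} \sqrt{19}\right)\right) - 14901 = \left(25103 - \left(11386 - \sqrt{38}\right)\right) - 14901 = \left(13717 + \sqrt{38}\right) - 14901 = -1184 + \sqrt{38}$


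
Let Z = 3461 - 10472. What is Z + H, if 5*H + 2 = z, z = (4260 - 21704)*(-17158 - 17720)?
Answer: 121675355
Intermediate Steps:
Z = -7011
z = 608411832 (z = -17444*(-34878) = 608411832)
H = 121682366 (H = -⅖ + (⅕)*608411832 = -⅖ + 608411832/5 = 121682366)
Z + H = -7011 + 121682366 = 121675355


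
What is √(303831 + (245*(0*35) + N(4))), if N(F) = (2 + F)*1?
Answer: √303837 ≈ 551.21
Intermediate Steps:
N(F) = 2 + F
√(303831 + (245*(0*35) + N(4))) = √(303831 + (245*(0*35) + (2 + 4))) = √(303831 + (245*0 + 6)) = √(303831 + (0 + 6)) = √(303831 + 6) = √303837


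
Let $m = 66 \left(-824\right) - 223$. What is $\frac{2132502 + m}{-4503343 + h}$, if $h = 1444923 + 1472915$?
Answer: $- \frac{415579}{317101} \approx -1.3106$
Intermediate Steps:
$m = -54607$ ($m = -54384 - 223 = -54607$)
$h = 2917838$
$\frac{2132502 + m}{-4503343 + h} = \frac{2132502 - 54607}{-4503343 + 2917838} = \frac{2077895}{-1585505} = 2077895 \left(- \frac{1}{1585505}\right) = - \frac{415579}{317101}$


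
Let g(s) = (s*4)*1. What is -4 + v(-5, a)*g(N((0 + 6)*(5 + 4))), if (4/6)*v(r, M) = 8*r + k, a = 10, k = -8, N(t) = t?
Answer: -15556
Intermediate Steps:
g(s) = 4*s (g(s) = (4*s)*1 = 4*s)
v(r, M) = -12 + 12*r (v(r, M) = 3*(8*r - 8)/2 = 3*(-8 + 8*r)/2 = -12 + 12*r)
-4 + v(-5, a)*g(N((0 + 6)*(5 + 4))) = -4 + (-12 + 12*(-5))*(4*((0 + 6)*(5 + 4))) = -4 + (-12 - 60)*(4*(6*9)) = -4 - 288*54 = -4 - 72*216 = -4 - 15552 = -15556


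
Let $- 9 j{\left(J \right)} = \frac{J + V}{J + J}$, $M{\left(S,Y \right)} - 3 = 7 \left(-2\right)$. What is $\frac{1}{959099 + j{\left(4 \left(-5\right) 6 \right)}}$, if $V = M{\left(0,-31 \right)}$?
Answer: $\frac{2160}{2071653709} \approx 1.0426 \cdot 10^{-6}$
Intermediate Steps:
$M{\left(S,Y \right)} = -11$ ($M{\left(S,Y \right)} = 3 + 7 \left(-2\right) = 3 - 14 = -11$)
$V = -11$
$j{\left(J \right)} = - \frac{-11 + J}{18 J}$ ($j{\left(J \right)} = - \frac{\left(J - 11\right) \frac{1}{J + J}}{9} = - \frac{\left(-11 + J\right) \frac{1}{2 J}}{9} = - \frac{\frac{1}{2} \frac{1}{J} \left(-11 + J\right)}{9} = - \frac{-11 + J}{18 J}$)
$\frac{1}{959099 + j{\left(4 \left(-5\right) 6 \right)}} = \frac{1}{959099 + \frac{11 - 4 \left(-5\right) 6}{18 \cdot 4 \left(-5\right) 6}} = \frac{1}{959099 + \frac{11 - \left(-20\right) 6}{18 \left(\left(-20\right) 6\right)}} = \frac{1}{959099 + \frac{11 - -120}{18 \left(-120\right)}} = \frac{1}{959099 + \frac{1}{18} \left(- \frac{1}{120}\right) \left(11 + 120\right)} = \frac{1}{959099 + \frac{1}{18} \left(- \frac{1}{120}\right) 131} = \frac{1}{959099 - \frac{131}{2160}} = \frac{1}{\frac{2071653709}{2160}} = \frac{2160}{2071653709}$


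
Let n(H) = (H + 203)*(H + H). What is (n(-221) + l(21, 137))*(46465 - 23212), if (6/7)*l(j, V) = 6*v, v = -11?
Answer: 183210387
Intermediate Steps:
n(H) = 2*H*(203 + H) (n(H) = (203 + H)*(2*H) = 2*H*(203 + H))
l(j, V) = -77 (l(j, V) = 7*(6*(-11))/6 = (7/6)*(-66) = -77)
(n(-221) + l(21, 137))*(46465 - 23212) = (2*(-221)*(203 - 221) - 77)*(46465 - 23212) = (2*(-221)*(-18) - 77)*23253 = (7956 - 77)*23253 = 7879*23253 = 183210387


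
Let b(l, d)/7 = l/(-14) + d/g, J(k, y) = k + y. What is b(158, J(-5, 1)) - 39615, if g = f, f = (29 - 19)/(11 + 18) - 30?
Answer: -8534007/215 ≈ -39693.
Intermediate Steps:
f = -860/29 (f = 10/29 - 30 = -860/29 ≈ -29.655)
g = -860/29 ≈ -29.655
b(l, d) = -203*d/860 - l/2 (b(l, d) = 7*(l/(-14) + d/(-860/29)) = 7*(l*(-1/14) + d*(-29/860)) = 7*(-l/14 - 29*d/860) = 7*(-29*d/860 - l/14) = -203*d/860 - l/2)
b(158, J(-5, 1)) - 39615 = (-203*(-5 + 1)/860 - ½*158) - 39615 = (-203/860*(-4) - 79) - 39615 = (203/215 - 79) - 39615 = -16782/215 - 39615 = -8534007/215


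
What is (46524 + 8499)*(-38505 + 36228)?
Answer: -125287371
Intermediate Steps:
(46524 + 8499)*(-38505 + 36228) = 55023*(-2277) = -125287371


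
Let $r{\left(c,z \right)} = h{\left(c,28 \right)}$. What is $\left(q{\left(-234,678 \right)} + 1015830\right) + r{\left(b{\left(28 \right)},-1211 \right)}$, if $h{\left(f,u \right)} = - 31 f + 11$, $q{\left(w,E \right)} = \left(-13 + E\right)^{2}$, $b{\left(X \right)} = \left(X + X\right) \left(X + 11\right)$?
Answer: $1390362$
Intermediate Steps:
$b{\left(X \right)} = 2 X \left(11 + X\right)$
$h{\left(f,u \right)} = 11 - 31 f$
$r{\left(c,z \right)} = 11 - 31 c$
$\left(q{\left(-234,678 \right)} + 1015830\right) + r{\left(b{\left(28 \right)},-1211 \right)} = \left(\left(-13 + 678\right)^{2} + 1015830\right) + \left(11 - 31 \cdot 2 \cdot 28 \left(11 + 28\right)\right) = \left(665^{2} + 1015830\right) + \left(11 - 31 \cdot 2 \cdot 28 \cdot 39\right) = \left(442225 + 1015830\right) + \left(11 - 67704\right) = 1458055 + \left(11 - 67704\right) = 1458055 - 67693 = 1390362$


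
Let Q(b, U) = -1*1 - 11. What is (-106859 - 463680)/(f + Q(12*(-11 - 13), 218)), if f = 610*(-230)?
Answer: 570539/140312 ≈ 4.0662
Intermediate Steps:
Q(b, U) = -12 (Q(b, U) = -1 - 11 = -12)
f = -140300
(-106859 - 463680)/(f + Q(12*(-11 - 13), 218)) = (-106859 - 463680)/(-140300 - 12) = -570539/(-140312) = -570539*(-1/140312) = 570539/140312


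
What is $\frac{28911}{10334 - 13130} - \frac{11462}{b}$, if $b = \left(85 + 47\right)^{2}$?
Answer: $- \frac{2029519}{184536} \approx -10.998$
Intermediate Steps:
$b = 17424$ ($b = 132^{2} = 17424$)
$\frac{28911}{10334 - 13130} - \frac{11462}{b} = \frac{28911}{10334 - 13130} - \frac{11462}{17424} = \frac{28911}{10334 - 13130} - \frac{521}{792} = \frac{28911}{-2796} - \frac{521}{792} = 28911 \left(- \frac{1}{2796}\right) - \frac{521}{792} = - \frac{9637}{932} - \frac{521}{792} = - \frac{2029519}{184536}$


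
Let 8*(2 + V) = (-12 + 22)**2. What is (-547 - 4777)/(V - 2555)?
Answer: 10648/5089 ≈ 2.0924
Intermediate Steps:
V = 21/2 (V = -2 + (-12 + 22)**2/8 = -2 + (1/8)*10**2 = -2 + (1/8)*100 = -2 + 25/2 = 21/2 ≈ 10.500)
(-547 - 4777)/(V - 2555) = (-547 - 4777)/(21/2 - 2555) = -5324/(-5089/2) = -5324*(-2/5089) = 10648/5089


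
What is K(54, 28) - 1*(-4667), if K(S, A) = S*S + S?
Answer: 7637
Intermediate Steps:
K(S, A) = S + S² (K(S, A) = S² + S = S + S²)
K(54, 28) - 1*(-4667) = 54*(1 + 54) - 1*(-4667) = 54*55 + 4667 = 2970 + 4667 = 7637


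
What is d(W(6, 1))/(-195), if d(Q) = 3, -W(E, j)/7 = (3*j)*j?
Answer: -1/65 ≈ -0.015385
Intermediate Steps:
W(E, j) = -21*j² (W(E, j) = -7*3*j*j = -21*j²)
d(W(6, 1))/(-195) = 3/(-195) = 3*(-1/195) = -1/65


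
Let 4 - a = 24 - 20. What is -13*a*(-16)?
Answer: 0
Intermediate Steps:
a = 0 (a = 4 - (24 - 20) = 4 - 1*4 = 4 - 4 = 0)
-13*a*(-16) = -13*0*(-16) = 0*(-16) = 0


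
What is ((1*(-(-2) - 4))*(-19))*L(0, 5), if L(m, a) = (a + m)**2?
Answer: 950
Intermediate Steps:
((1*(-(-2) - 4))*(-19))*L(0, 5) = ((1*(-(-2) - 4))*(-19))*(5 + 0)**2 = ((1*(-1*(-2) - 4))*(-19))*5**2 = ((1*(2 - 4))*(-19))*25 = ((1*(-2))*(-19))*25 = -2*(-19)*25 = 38*25 = 950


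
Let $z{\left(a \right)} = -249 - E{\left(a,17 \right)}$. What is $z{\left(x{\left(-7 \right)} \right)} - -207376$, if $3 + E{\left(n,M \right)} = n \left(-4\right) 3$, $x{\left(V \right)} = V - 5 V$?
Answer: $207466$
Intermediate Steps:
$x{\left(V \right)} = - 4 V$
$E{\left(n,M \right)} = -3 - 12 n$ ($E{\left(n,M \right)} = -3 + n \left(-4\right) 3 = -3 + - 4 n 3 = -3 - 12 n$)
$z{\left(a \right)} = -246 + 12 a$ ($z{\left(a \right)} = -249 - \left(-3 - 12 a\right) = -249 + \left(3 + 12 a\right) = -246 + 12 a$)
$z{\left(x{\left(-7 \right)} \right)} - -207376 = \left(-246 + 12 \left(\left(-4\right) \left(-7\right)\right)\right) - -207376 = \left(-246 + 12 \cdot 28\right) + 207376 = \left(-246 + 336\right) + 207376 = 90 + 207376 = 207466$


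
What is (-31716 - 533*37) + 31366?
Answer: -20071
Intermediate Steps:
(-31716 - 533*37) + 31366 = (-31716 - 19721) + 31366 = -51437 + 31366 = -20071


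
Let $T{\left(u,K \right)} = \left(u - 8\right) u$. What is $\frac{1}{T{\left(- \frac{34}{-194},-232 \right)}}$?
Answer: $- \frac{9409}{12903} \approx -0.72921$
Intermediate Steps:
$T{\left(u,K \right)} = u \left(-8 + u\right)$ ($T{\left(u,K \right)} = \left(-8 + u\right) u = u \left(-8 + u\right)$)
$\frac{1}{T{\left(- \frac{34}{-194},-232 \right)}} = \frac{1}{- \frac{34}{-194} \left(-8 - \frac{34}{-194}\right)} = \frac{1}{\left(-34\right) \left(- \frac{1}{194}\right) \left(-8 - - \frac{17}{97}\right)} = \frac{1}{\frac{17}{97} \left(-8 + \frac{17}{97}\right)} = \frac{1}{\frac{17}{97} \left(- \frac{759}{97}\right)} = \frac{1}{- \frac{12903}{9409}} = - \frac{9409}{12903}$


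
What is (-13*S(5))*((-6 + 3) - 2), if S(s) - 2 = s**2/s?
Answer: 455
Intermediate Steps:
S(s) = 2 + s (S(s) = 2 + s**2/s = 2 + s)
(-13*S(5))*((-6 + 3) - 2) = (-13*(2 + 5))*((-6 + 3) - 2) = (-13*7)*(-3 - 2) = -91*(-5) = 455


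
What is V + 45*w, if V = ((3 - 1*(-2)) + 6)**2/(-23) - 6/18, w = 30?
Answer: 92764/69 ≈ 1344.4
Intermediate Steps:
V = -386/69 (V = ((3 + 2) + 6)**2*(-1/23) - 6*1/18 = (5 + 6)**2*(-1/23) - 1/3 = 11**2*(-1/23) - 1/3 = 121*(-1/23) - 1/3 = -121/23 - 1/3 = -386/69 ≈ -5.5942)
V + 45*w = -386/69 + 45*30 = -386/69 + 1350 = 92764/69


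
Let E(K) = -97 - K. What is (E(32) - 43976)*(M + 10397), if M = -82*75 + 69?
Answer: -190357180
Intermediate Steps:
M = -6081 (M = -6150 + 69 = -6081)
(E(32) - 43976)*(M + 10397) = ((-97 - 1*32) - 43976)*(-6081 + 10397) = ((-97 - 32) - 43976)*4316 = (-129 - 43976)*4316 = -44105*4316 = -190357180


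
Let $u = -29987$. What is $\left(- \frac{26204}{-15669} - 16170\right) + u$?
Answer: $- \frac{723207829}{15669} \approx -46155.0$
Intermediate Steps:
$\left(- \frac{26204}{-15669} - 16170\right) + u = \left(- \frac{26204}{-15669} - 16170\right) - 29987 = \left(\left(-26204\right) \left(- \frac{1}{15669}\right) - 16170\right) - 29987 = \left(\frac{26204}{15669} - 16170\right) - 29987 = - \frac{253341526}{15669} - 29987 = - \frac{723207829}{15669}$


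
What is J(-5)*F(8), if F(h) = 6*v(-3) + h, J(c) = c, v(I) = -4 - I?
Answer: -10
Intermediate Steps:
F(h) = -6 + h (F(h) = 6*(-4 - 1*(-3)) + h = 6*(-4 + 3) + h = 6*(-1) + h = -6 + h)
J(-5)*F(8) = -5*(-6 + 8) = -5*2 = -10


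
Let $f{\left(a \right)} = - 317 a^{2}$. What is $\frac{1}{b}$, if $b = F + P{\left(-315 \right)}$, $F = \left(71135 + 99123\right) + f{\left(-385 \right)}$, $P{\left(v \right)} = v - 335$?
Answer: $- \frac{1}{46817717} \approx -2.1359 \cdot 10^{-8}$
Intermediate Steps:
$P{\left(v \right)} = -335 + v$
$F = -46817067$ ($F = \left(71135 + 99123\right) - 317 \left(-385\right)^{2} = 170258 - 46987325 = -46817067$)
$b = -46817717$ ($b = -46817067 - 650 = -46817717$)
$\frac{1}{b} = \frac{1}{-46817717} = - \frac{1}{46817717}$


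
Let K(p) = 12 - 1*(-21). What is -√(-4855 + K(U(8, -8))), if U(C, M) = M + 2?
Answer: -I*√4822 ≈ -69.441*I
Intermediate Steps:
U(C, M) = 2 + M
K(p) = 33 (K(p) = 12 + 21 = 33)
-√(-4855 + K(U(8, -8))) = -√(-4855 + 33) = -√(-4822) = -I*√4822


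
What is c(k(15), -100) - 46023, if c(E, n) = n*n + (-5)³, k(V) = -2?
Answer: -36148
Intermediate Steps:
c(E, n) = -125 + n² (c(E, n) = n² - 125 = -125 + n²)
c(k(15), -100) - 46023 = (-125 + (-100)²) - 46023 = (-125 + 10000) - 46023 = 9875 - 46023 = -36148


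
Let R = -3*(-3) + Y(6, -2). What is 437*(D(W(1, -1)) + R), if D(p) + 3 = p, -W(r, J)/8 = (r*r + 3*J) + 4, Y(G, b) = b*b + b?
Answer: -3496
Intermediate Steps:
Y(G, b) = b + b² (Y(G, b) = b² + b = b + b²)
W(r, J) = -32 - 24*J - 8*r² (W(r, J) = -8*((r*r + 3*J) + 4) = -8*((r² + 3*J) + 4) = -8*(4 + r² + 3*J) = -32 - 24*J - 8*r²)
R = 11 (R = -3*(-3) - 2*(1 - 2) = 9 - 2*(-1) = 9 + 2 = 11)
D(p) = -3 + p
437*(D(W(1, -1)) + R) = 437*((-3 + (-32 - 24*(-1) - 8*1²)) + 11) = 437*((-3 + (-32 + 24 - 8*1)) + 11) = 437*((-3 + (-32 + 24 - 8)) + 11) = 437*((-3 - 16) + 11) = 437*(-19 + 11) = 437*(-8) = -3496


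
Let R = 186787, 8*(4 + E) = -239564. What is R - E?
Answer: 433473/2 ≈ 2.1674e+5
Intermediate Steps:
E = -59899/2 (E = -4 + (⅛)*(-239564) = -4 - 59891/2 = -59899/2 ≈ -29950.)
R - E = 186787 - 1*(-59899/2) = 186787 + 59899/2 = 433473/2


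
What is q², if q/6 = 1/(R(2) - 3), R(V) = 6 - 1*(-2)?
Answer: 36/25 ≈ 1.4400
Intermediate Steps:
R(V) = 8 (R(V) = 6 + 2 = 8)
q = 6/5 (q = 6/(8 - 3) = 6/5 ≈ 1.2000)
q² = (6/5)² = 36/25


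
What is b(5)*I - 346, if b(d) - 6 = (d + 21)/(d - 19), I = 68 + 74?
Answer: 1696/7 ≈ 242.29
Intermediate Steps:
I = 142
b(d) = 6 + (21 + d)/(-19 + d) (b(d) = 6 + (d + 21)/(d - 19) = 6 + (21 + d)/(-19 + d))
b(5)*I - 346 = ((-93 + 7*5)/(-19 + 5))*142 - 346 = ((-93 + 35)/(-14))*142 - 346 = -1/14*(-58)*142 - 346 = (29/7)*142 - 346 = 4118/7 - 346 = 1696/7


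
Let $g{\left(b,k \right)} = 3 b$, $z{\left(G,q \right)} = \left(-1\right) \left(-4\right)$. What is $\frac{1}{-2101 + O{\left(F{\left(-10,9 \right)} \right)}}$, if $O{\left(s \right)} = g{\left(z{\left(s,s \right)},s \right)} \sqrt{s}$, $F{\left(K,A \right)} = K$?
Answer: $- \frac{2101}{4415641} - \frac{12 i \sqrt{10}}{4415641} \approx -0.00047581 - 8.5938 \cdot 10^{-6} i$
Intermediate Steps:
$z{\left(G,q \right)} = 4$
$O{\left(s \right)} = 12 \sqrt{s}$ ($O{\left(s \right)} = 3 \cdot 4 \sqrt{s} = 12 \sqrt{s}$)
$\frac{1}{-2101 + O{\left(F{\left(-10,9 \right)} \right)}} = \frac{1}{-2101 + 12 \sqrt{-10}} = \frac{1}{-2101 + 12 i \sqrt{10}}$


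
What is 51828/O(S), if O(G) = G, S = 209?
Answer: 51828/209 ≈ 247.98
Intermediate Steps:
51828/O(S) = 51828/209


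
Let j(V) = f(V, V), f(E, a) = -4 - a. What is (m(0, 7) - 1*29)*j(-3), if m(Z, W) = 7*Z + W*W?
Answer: -20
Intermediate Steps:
m(Z, W) = W² + 7*Z (m(Z, W) = 7*Z + W² = W² + 7*Z)
j(V) = -4 - V
(m(0, 7) - 1*29)*j(-3) = ((7² + 7*0) - 1*29)*(-4 - 1*(-3)) = ((49 + 0) - 29)*(-4 + 3) = (49 - 29)*(-1) = 20*(-1) = -20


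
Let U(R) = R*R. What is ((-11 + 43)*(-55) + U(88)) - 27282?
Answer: -21298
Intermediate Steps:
U(R) = R²
((-11 + 43)*(-55) + U(88)) - 27282 = ((-11 + 43)*(-55) + 88²) - 27282 = (32*(-55) + 7744) - 27282 = (-1760 + 7744) - 27282 = 5984 - 27282 = -21298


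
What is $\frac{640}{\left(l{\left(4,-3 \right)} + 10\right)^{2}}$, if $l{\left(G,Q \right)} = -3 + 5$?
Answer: $\frac{40}{9} \approx 4.4444$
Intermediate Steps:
$l{\left(G,Q \right)} = 2$
$\frac{640}{\left(l{\left(4,-3 \right)} + 10\right)^{2}} = \frac{640}{\left(2 + 10\right)^{2}} = \frac{640}{12^{2}} = \frac{640}{144} = 640 \cdot \frac{1}{144} = \frac{40}{9}$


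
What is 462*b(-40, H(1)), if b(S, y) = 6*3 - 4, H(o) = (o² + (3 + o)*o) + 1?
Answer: 6468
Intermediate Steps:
H(o) = 1 + o² + o*(3 + o) (H(o) = (o² + o*(3 + o)) + 1 = 1 + o² + o*(3 + o))
b(S, y) = 14 (b(S, y) = 18 - 4 = 14)
462*b(-40, H(1)) = 462*14 = 6468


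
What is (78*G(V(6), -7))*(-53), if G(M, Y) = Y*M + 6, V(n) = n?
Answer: 148824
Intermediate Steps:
G(M, Y) = 6 + M*Y (G(M, Y) = M*Y + 6 = 6 + M*Y)
(78*G(V(6), -7))*(-53) = (78*(6 + 6*(-7)))*(-53) = (78*(6 - 42))*(-53) = (78*(-36))*(-53) = -2808*(-53) = 148824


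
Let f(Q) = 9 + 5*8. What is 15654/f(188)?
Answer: 15654/49 ≈ 319.47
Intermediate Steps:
f(Q) = 49 (f(Q) = 9 + 40 = 49)
15654/f(188) = 15654/49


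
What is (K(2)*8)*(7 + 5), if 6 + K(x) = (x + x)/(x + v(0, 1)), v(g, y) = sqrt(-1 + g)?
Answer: -2112/5 - 384*I/5 ≈ -422.4 - 76.8*I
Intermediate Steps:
K(x) = -6 + 2*x/(I + x) (K(x) = -6 + (x + x)/(x + sqrt(-1 + 0)) = -6 + (2*x)/(x + sqrt(-1)) = -6 + (2*x)/(x + I) = -6 + (2*x)/(I + x) = -6 + 2*x/(I + x))
(K(2)*8)*(7 + 5) = ((2*(-3*I - 2*2)/(I + 2))*8)*(7 + 5) = ((2*(-3*I - 4)/(2 + I))*8)*12 = ((2*((2 - I)/5)*(-4 - 3*I))*8)*12 = ((2*(-4 - 3*I)*(2 - I)/5)*8)*12 = (16*(-4 - 3*I)*(2 - I)/5)*12 = 192*(-4 - 3*I)*(2 - I)/5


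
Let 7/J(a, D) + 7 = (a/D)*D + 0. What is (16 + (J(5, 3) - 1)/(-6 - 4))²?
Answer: 108241/400 ≈ 270.60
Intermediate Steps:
J(a, D) = 7/(-7 + a) (J(a, D) = 7/(-7 + ((a/D)*D + 0)) = 7/(-7 + (a + 0)) = 7/(-7 + a))
(16 + (J(5, 3) - 1)/(-6 - 4))² = (16 + (7/(-7 + 5) - 1)/(-6 - 4))² = (16 + (7/(-2) - 1)/(-10))² = (16 + (7*(-½) - 1)*(-⅒))² = (16 + (-7/2 - 1)*(-⅒))² = (16 - 9/2*(-⅒))² = (16 + 9/20)² = (329/20)² = 108241/400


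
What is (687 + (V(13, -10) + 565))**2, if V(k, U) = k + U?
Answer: 1575025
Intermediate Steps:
V(k, U) = U + k
(687 + (V(13, -10) + 565))**2 = (687 + ((-10 + 13) + 565))**2 = (687 + (3 + 565))**2 = (687 + 568)**2 = 1255**2 = 1575025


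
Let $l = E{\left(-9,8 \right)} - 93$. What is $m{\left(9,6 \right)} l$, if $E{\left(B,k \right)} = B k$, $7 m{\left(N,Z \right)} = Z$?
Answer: $- \frac{990}{7} \approx -141.43$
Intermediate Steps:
$m{\left(N,Z \right)} = \frac{Z}{7}$
$l = -165$ ($l = \left(-9\right) 8 - 93 = -72 - 93 = -165$)
$m{\left(9,6 \right)} l = \frac{1}{7} \cdot 6 \left(-165\right) = \frac{6}{7} \left(-165\right) = - \frac{990}{7}$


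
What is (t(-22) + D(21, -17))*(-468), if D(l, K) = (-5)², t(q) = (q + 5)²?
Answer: -146952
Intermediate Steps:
t(q) = (5 + q)²
D(l, K) = 25
(t(-22) + D(21, -17))*(-468) = ((5 - 22)² + 25)*(-468) = ((-17)² + 25)*(-468) = (289 + 25)*(-468) = 314*(-468) = -146952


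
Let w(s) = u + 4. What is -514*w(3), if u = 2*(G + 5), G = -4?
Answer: -3084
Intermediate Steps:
u = 2 (u = 2*(-4 + 5) = 2*1 = 2)
w(s) = 6 (w(s) = 2 + 4 = 6)
-514*w(3) = -514*6 = -3084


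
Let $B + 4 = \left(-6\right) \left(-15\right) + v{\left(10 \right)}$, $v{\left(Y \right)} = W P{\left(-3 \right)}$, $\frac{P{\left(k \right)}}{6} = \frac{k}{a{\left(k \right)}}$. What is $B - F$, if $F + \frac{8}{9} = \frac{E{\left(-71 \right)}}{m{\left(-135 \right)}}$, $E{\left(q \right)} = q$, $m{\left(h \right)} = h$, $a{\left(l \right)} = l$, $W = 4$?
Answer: $\frac{14899}{135} \approx 110.36$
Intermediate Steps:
$P{\left(k \right)} = 6$ ($P{\left(k \right)} = 6 \frac{k}{k} = 6 \cdot 1 = 6$)
$v{\left(Y \right)} = 24$ ($v{\left(Y \right)} = 4 \cdot 6 = 24$)
$F = - \frac{49}{135}$ ($F = - \frac{8}{9} - \frac{71}{-135} = - \frac{8}{9} - - \frac{71}{135} = - \frac{8}{9} + \frac{71}{135} = - \frac{49}{135} \approx -0.36296$)
$B = 110$ ($B = -4 + \left(\left(-6\right) \left(-15\right) + 24\right) = -4 + \left(90 + 24\right) = -4 + 114 = 110$)
$B - F = 110 - - \frac{49}{135} = 110 + \frac{49}{135} = \frac{14899}{135}$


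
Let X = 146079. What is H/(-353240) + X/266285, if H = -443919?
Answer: 6792396675/3762500536 ≈ 1.8053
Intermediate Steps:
H/(-353240) + X/266285 = -443919/(-353240) + 146079/266285 = -443919*(-1/353240) + 146079*(1/266285) = 443919/353240 + 146079/266285 = 6792396675/3762500536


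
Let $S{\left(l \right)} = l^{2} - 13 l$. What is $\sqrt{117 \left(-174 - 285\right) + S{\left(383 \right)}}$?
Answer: $\sqrt{88007} \approx 296.66$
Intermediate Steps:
$\sqrt{117 \left(-174 - 285\right) + S{\left(383 \right)}} = \sqrt{117 \left(-174 - 285\right) + 383 \left(-13 + 383\right)} = \sqrt{117 \left(-459\right) + 383 \cdot 370} = \sqrt{-53703 + 141710} = \sqrt{88007}$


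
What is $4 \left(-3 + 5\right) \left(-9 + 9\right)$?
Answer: $0$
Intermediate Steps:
$4 \left(-3 + 5\right) \left(-9 + 9\right) = 4 \cdot 2 \cdot 0 = 8 \cdot 0 = 0$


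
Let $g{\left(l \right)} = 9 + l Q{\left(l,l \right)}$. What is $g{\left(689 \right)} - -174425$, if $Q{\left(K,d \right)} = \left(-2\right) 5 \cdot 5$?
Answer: $139984$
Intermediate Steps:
$Q{\left(K,d \right)} = -50$ ($Q{\left(K,d \right)} = \left(-10\right) 5 = -50$)
$g{\left(l \right)} = 9 - 50 l$ ($g{\left(l \right)} = 9 + l \left(-50\right) = 9 - 50 l$)
$g{\left(689 \right)} - -174425 = \left(9 - 34450\right) - -174425 = \left(9 - 34450\right) + 174425 = -34441 + 174425 = 139984$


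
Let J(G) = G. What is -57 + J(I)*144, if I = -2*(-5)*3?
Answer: 4263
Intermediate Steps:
I = 30 (I = 10*3 = 30)
-57 + J(I)*144 = -57 + 30*144 = -57 + 4320 = 4263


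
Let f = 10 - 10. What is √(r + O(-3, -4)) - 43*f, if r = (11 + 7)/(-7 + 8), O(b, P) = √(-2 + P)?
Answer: √(18 + I*√6) ≈ 4.2524 + 0.28801*I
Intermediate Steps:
f = 0
r = 18 (r = 18/1 = 18*1 = 18)
√(r + O(-3, -4)) - 43*f = √(18 + √(-2 - 4)) - 43*0 = √(18 + √(-6)) + 0 = √(18 + I*√6) + 0 = √(18 + I*√6)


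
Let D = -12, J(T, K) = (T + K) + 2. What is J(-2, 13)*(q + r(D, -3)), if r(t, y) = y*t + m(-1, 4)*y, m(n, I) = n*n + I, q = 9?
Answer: 390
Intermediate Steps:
J(T, K) = 2 + K + T (J(T, K) = (K + T) + 2 = 2 + K + T)
m(n, I) = I + n² (m(n, I) = n² + I = I + n²)
r(t, y) = 5*y + t*y (r(t, y) = y*t + (4 + (-1)²)*y = t*y + (4 + 1)*y = t*y + 5*y = 5*y + t*y)
J(-2, 13)*(q + r(D, -3)) = (2 + 13 - 2)*(9 - 3*(5 - 12)) = 13*(9 - 3*(-7)) = 13*(9 + 21) = 13*30 = 390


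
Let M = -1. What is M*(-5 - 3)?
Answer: 8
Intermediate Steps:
M*(-5 - 3) = -(-5 - 3) = -1*(-8) = 8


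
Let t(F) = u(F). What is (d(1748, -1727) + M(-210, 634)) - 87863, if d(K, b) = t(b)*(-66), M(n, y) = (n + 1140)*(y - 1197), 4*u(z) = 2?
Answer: -611486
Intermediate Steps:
u(z) = ½ (u(z) = (¼)*2 = ½)
t(F) = ½
M(n, y) = (-1197 + y)*(1140 + n) (M(n, y) = (1140 + n)*(-1197 + y) = (-1197 + y)*(1140 + n))
d(K, b) = -33 (d(K, b) = (½)*(-66) = -33)
(d(1748, -1727) + M(-210, 634)) - 87863 = (-33 + (-1364580 - 1197*(-210) + 1140*634 - 210*634)) - 87863 = (-33 + (-1364580 + 251370 + 722760 - 133140)) - 87863 = (-33 - 523590) - 87863 = -523623 - 87863 = -611486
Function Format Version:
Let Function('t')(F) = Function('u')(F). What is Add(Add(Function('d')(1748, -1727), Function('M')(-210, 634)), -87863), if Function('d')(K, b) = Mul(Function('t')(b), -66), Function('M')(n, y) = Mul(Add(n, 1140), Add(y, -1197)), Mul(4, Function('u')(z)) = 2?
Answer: -611486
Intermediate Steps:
Function('u')(z) = Rational(1, 2) (Function('u')(z) = Mul(Rational(1, 4), 2) = Rational(1, 2))
Function('t')(F) = Rational(1, 2)
Function('M')(n, y) = Mul(Add(-1197, y), Add(1140, n)) (Function('M')(n, y) = Mul(Add(1140, n), Add(-1197, y)) = Mul(Add(-1197, y), Add(1140, n)))
Function('d')(K, b) = -33 (Function('d')(K, b) = Mul(Rational(1, 2), -66) = -33)
Add(Add(Function('d')(1748, -1727), Function('M')(-210, 634)), -87863) = Add(Add(-33, Add(-1364580, Mul(-1197, -210), Mul(1140, 634), Mul(-210, 634))), -87863) = Add(Add(-33, Add(-1364580, 251370, 722760, -133140)), -87863) = Add(Add(-33, -523590), -87863) = Add(-523623, -87863) = -611486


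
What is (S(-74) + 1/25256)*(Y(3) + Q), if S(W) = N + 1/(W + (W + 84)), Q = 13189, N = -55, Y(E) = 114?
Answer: -147873341067/202048 ≈ -7.3187e+5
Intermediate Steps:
S(W) = -55 + 1/(84 + 2*W) (S(W) = -55 + 1/(W + (W + 84)) = -55 + 1/(W + (84 + W)) = -55 + 1/(84 + 2*W))
(S(-74) + 1/25256)*(Y(3) + Q) = ((-4619 - 110*(-74))/(2*(42 - 74)) + 1/25256)*(114 + 13189) = ((½)*(-4619 + 8140)/(-32) + 1/25256)*13303 = ((½)*(-1/32)*3521 + 1/25256)*13303 = (-3521/64 + 1/25256)*13303 = -11115789/202048*13303 = -147873341067/202048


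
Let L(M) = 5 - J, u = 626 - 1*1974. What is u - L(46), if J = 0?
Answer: -1353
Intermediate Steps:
u = -1348 (u = 626 - 1974 = -1348)
L(M) = 5 (L(M) = 5 - 1*0 = 5 + 0 = 5)
u - L(46) = -1348 - 1*5 = -1348 - 5 = -1353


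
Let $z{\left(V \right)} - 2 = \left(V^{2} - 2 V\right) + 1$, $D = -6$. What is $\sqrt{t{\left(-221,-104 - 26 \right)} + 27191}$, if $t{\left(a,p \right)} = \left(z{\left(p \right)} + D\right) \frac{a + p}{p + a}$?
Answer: $2 \sqrt{11087} \approx 210.59$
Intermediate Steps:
$z{\left(V \right)} = 3 + V^{2} - 2 V$ ($z{\left(V \right)} = 2 + \left(\left(V^{2} - 2 V\right) + 1\right) = 2 + \left(1 + V^{2} - 2 V\right) = 3 + V^{2} - 2 V$)
$t{\left(a,p \right)} = -3 + p^{2} - 2 p$ ($t{\left(a,p \right)} = \left(\left(3 + p^{2} - 2 p\right) - 6\right) \frac{a + p}{p + a} = \left(-3 + p^{2} - 2 p\right) \frac{a + p}{a + p} = \left(-3 + p^{2} - 2 p\right) 1 = -3 + p^{2} - 2 p$)
$\sqrt{t{\left(-221,-104 - 26 \right)} + 27191} = \sqrt{\left(-3 + \left(-104 - 26\right)^{2} - 2 \left(-104 - 26\right)\right) + 27191} = \sqrt{\left(-3 + \left(-130\right)^{2} - -260\right) + 27191} = \sqrt{\left(-3 + 16900 + 260\right) + 27191} = \sqrt{17157 + 27191} = \sqrt{44348} = 2 \sqrt{11087}$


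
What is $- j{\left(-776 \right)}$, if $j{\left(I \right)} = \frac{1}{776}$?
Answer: $- \frac{1}{776} \approx -0.0012887$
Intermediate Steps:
$j{\left(I \right)} = \frac{1}{776}$
$- j{\left(-776 \right)} = \left(-1\right) \frac{1}{776} = - \frac{1}{776}$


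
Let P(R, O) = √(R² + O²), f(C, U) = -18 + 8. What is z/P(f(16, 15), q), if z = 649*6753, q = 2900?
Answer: 4382697*√84101/841010 ≈ 1511.3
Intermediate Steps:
f(C, U) = -10
P(R, O) = √(O² + R²)
z = 4382697
z/P(f(16, 15), q) = 4382697/(√(2900² + (-10)²)) = 4382697/(√(8410000 + 100)) = 4382697/(√8410100) = 4382697/((10*√84101)) = 4382697*(√84101/841010) = 4382697*√84101/841010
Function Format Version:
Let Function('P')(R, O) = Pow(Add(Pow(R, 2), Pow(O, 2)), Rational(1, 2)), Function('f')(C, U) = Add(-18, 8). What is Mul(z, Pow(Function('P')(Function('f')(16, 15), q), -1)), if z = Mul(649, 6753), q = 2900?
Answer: Mul(Rational(4382697, 841010), Pow(84101, Rational(1, 2))) ≈ 1511.3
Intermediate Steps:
Function('f')(C, U) = -10
Function('P')(R, O) = Pow(Add(Pow(O, 2), Pow(R, 2)), Rational(1, 2))
z = 4382697
Mul(z, Pow(Function('P')(Function('f')(16, 15), q), -1)) = Mul(4382697, Pow(Pow(Add(Pow(2900, 2), Pow(-10, 2)), Rational(1, 2)), -1)) = Mul(4382697, Pow(Pow(Add(8410000, 100), Rational(1, 2)), -1)) = Mul(4382697, Pow(Pow(8410100, Rational(1, 2)), -1)) = Mul(4382697, Pow(Mul(10, Pow(84101, Rational(1, 2))), -1)) = Mul(4382697, Mul(Rational(1, 841010), Pow(84101, Rational(1, 2)))) = Mul(Rational(4382697, 841010), Pow(84101, Rational(1, 2)))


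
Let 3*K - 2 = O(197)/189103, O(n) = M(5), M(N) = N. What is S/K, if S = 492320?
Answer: 279297566880/378211 ≈ 7.3847e+5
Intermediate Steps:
O(n) = 5
K = 378211/567309 (K = ⅔ + (5/189103)/3 = ⅔ + (5*(1/189103))/3 = ⅔ + (⅓)*(5/189103) = ⅔ + 5/567309 = 378211/567309 ≈ 0.66668)
S/K = 492320/(378211/567309) = 492320*(567309/378211) = 279297566880/378211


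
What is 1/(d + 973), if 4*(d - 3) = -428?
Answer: 1/869 ≈ 0.0011507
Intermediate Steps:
d = -104 (d = 3 + (1/4)*(-428) = 3 - 107 = -104)
1/(d + 973) = 1/(-104 + 973) = 1/869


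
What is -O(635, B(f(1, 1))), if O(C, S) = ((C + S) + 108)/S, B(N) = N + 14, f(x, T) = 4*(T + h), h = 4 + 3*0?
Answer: -777/34 ≈ -22.853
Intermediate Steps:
h = 4 (h = 4 + 0 = 4)
f(x, T) = 16 + 4*T (f(x, T) = 4*(T + 4) = 4*(4 + T) = 16 + 4*T)
B(N) = 14 + N
O(C, S) = (108 + C + S)/S
-O(635, B(f(1, 1))) = -(108 + 635 + (14 + (16 + 4*1)))/(14 + (16 + 4*1)) = -(108 + 635 + (14 + (16 + 4)))/(14 + (16 + 4)) = -(108 + 635 + (14 + 20))/(14 + 20) = -(108 + 635 + 34)/34 = -777/34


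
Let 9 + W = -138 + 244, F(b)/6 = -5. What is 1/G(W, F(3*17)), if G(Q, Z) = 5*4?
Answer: 1/20 ≈ 0.050000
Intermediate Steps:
F(b) = -30 (F(b) = 6*(-5) = -30)
W = 97 (W = -9 + (-138 + 244) = -9 + 106 = 97)
G(Q, Z) = 20
1/G(W, F(3*17)) = 1/20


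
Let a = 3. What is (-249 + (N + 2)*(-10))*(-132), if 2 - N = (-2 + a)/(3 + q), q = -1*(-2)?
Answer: 37884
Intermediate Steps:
q = 2
N = 9/5 (N = 2 - (-2 + 3)/(3 + 2) = 2 - 1/5 = 9/5 ≈ 1.8000)
(-249 + (N + 2)*(-10))*(-132) = (-249 + (9/5 + 2)*(-10))*(-132) = (-249 + (19/5)*(-10))*(-132) = (-249 - 38)*(-132) = -287*(-132) = 37884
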